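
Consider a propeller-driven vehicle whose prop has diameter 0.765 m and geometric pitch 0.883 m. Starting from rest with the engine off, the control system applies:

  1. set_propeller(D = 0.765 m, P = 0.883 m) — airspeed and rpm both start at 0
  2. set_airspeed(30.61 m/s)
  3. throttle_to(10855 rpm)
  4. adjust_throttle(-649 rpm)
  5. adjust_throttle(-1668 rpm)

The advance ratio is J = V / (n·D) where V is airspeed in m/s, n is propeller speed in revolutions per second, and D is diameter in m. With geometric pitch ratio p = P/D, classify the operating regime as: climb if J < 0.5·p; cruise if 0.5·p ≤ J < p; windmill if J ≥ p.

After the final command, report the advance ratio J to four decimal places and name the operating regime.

set_propeller: D = 0.765 m, P = 0.883 m (p = P/D = 1.154248); state ← (V=0, rpm=0)
set_airspeed(30.61): V ← 30.61 m/s
throttle_to(10855): rpm ← 10855
adjust_throttle(-649): rpm ← 10855 -649 = 10206
adjust_throttle(-1668): rpm ← 10206 -1668 = 8538
final state: V = 30.61 m/s, rpm = 8538 → n = rpm/60 = 142.300000 rev/s
J = V / (n·D) = 30.61 / (142.300000 × 0.765) = 0.281188
regime bands: climb J<0.5771 | cruise [0.5771, 1.1542) | windmill J≥1.1542
J = 0.2812 → climb

J = 0.2812, regime = climb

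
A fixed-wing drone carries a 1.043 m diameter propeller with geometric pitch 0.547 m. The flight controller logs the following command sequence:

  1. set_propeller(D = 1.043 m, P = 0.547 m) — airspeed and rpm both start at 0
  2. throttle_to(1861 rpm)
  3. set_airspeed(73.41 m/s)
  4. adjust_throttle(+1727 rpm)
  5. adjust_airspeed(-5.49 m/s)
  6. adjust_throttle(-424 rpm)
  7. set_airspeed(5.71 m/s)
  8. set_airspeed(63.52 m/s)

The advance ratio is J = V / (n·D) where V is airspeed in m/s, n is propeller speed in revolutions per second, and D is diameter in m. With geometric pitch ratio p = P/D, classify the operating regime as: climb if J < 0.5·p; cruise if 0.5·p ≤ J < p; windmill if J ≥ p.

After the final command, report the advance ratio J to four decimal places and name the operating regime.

J = 1.1549, regime = windmill

set_propeller: D = 1.043 m, P = 0.547 m (p = P/D = 0.524449); state ← (V=0, rpm=0)
throttle_to(1861): rpm ← 1861
set_airspeed(73.41): V ← 73.41 m/s
adjust_throttle(+1727): rpm ← 1861 +1727 = 3588
adjust_airspeed(-5.49): V ← 73.41 -5.49 = 67.92 m/s
adjust_throttle(-424): rpm ← 3588 -424 = 3164
set_airspeed(5.71): V ← 5.71 m/s
set_airspeed(63.52): V ← 63.52 m/s
final state: V = 63.52 m/s, rpm = 3164 → n = rpm/60 = 52.733333 rev/s
J = V / (n·D) = 63.52 / (52.733333 × 1.043) = 1.154891
regime bands: climb J<0.2622 | cruise [0.2622, 0.5244) | windmill J≥0.5244
J = 1.1549 → windmill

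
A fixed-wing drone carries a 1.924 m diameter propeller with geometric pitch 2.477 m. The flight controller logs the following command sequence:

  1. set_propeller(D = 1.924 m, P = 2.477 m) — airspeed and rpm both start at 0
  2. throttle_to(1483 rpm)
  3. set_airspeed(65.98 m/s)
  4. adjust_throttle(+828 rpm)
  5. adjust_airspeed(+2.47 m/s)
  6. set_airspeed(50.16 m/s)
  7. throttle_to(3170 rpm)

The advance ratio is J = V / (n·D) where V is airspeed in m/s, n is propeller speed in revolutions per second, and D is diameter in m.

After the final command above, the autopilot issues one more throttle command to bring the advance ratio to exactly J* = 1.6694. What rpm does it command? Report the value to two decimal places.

rpm = 937.01

set_propeller: D = 1.924 m, P = 2.477 m (p = P/D = 1.287422); state ← (V=0, rpm=0)
throttle_to(1483): rpm ← 1483
set_airspeed(65.98): V ← 65.98 m/s
adjust_throttle(+828): rpm ← 1483 +828 = 2311
adjust_airspeed(+2.47): V ← 65.98 +2.47 = 68.45 m/s
set_airspeed(50.16): V ← 50.16 m/s
throttle_to(3170): rpm ← 3170
final state: V = 50.16 m/s, rpm = 3170 → n = rpm/60 = 52.833333 rev/s
target J* = 1.6694; solve J* = V/(n·D) for n: n = V/(J*·D) = 50.16/(1.6694 × 1.924) = 15.616800 rev/s
rpm = 60·n = 937.008005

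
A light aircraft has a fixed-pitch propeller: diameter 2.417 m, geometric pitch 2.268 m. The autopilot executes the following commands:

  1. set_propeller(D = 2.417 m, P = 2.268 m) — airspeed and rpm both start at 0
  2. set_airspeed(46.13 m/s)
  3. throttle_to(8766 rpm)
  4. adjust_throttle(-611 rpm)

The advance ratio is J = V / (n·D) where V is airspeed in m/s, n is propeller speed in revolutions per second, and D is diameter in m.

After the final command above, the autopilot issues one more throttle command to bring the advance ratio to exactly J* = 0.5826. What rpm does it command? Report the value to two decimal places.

rpm = 1965.57

set_propeller: D = 2.417 m, P = 2.268 m (p = P/D = 0.938353); state ← (V=0, rpm=0)
set_airspeed(46.13): V ← 46.13 m/s
throttle_to(8766): rpm ← 8766
adjust_throttle(-611): rpm ← 8766 -611 = 8155
final state: V = 46.13 m/s, rpm = 8155 → n = rpm/60 = 135.916667 rev/s
target J* = 0.5826; solve J* = V/(n·D) for n: n = V/(J*·D) = 46.13/(0.5826 × 2.417) = 32.759429 rev/s
rpm = 60·n = 1965.565742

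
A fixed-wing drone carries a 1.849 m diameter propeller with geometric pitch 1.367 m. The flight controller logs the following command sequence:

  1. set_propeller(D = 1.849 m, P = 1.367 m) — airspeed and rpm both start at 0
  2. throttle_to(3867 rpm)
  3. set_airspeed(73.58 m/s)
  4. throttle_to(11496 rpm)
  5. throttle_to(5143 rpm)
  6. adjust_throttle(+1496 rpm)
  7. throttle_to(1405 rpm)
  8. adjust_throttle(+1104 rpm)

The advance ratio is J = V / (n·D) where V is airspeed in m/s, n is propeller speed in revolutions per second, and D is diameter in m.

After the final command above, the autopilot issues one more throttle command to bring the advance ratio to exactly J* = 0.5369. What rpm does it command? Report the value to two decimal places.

set_propeller: D = 1.849 m, P = 1.367 m (p = P/D = 0.739319); state ← (V=0, rpm=0)
throttle_to(3867): rpm ← 3867
set_airspeed(73.58): V ← 73.58 m/s
throttle_to(11496): rpm ← 11496
throttle_to(5143): rpm ← 5143
adjust_throttle(+1496): rpm ← 5143 +1496 = 6639
throttle_to(1405): rpm ← 1405
adjust_throttle(+1104): rpm ← 1405 +1104 = 2509
final state: V = 73.58 m/s, rpm = 2509 → n = rpm/60 = 41.816667 rev/s
target J* = 0.5369; solve J* = V/(n·D) for n: n = V/(J*·D) = 73.58/(0.5369 × 1.849) = 74.118986 rev/s
rpm = 60·n = 4447.139151

rpm = 4447.14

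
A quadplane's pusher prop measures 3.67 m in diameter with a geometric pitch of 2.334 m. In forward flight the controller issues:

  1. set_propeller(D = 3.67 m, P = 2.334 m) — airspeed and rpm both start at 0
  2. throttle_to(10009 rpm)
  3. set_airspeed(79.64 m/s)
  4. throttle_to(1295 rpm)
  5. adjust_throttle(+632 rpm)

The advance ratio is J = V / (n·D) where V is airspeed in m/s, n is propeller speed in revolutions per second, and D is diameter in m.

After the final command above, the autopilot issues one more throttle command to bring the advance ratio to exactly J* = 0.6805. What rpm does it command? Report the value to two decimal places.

set_propeller: D = 3.67 m, P = 2.334 m (p = P/D = 0.635967); state ← (V=0, rpm=0)
throttle_to(10009): rpm ← 10009
set_airspeed(79.64): V ← 79.64 m/s
throttle_to(1295): rpm ← 1295
adjust_throttle(+632): rpm ← 1295 +632 = 1927
final state: V = 79.64 m/s, rpm = 1927 → n = rpm/60 = 32.116667 rev/s
target J* = 0.6805; solve J* = V/(n·D) for n: n = V/(J*·D) = 79.64/(0.6805 × 3.67) = 31.888718 rev/s
rpm = 60·n = 1913.323069

rpm = 1913.32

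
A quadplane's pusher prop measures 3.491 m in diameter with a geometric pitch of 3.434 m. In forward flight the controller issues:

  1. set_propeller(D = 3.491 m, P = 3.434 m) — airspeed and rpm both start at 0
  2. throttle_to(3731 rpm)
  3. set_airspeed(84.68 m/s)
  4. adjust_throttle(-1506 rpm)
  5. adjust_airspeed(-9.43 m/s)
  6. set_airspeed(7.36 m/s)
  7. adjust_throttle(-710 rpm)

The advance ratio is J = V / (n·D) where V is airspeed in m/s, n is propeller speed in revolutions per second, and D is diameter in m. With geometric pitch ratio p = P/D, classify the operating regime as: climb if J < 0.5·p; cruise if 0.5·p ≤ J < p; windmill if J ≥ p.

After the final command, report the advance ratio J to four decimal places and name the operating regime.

J = 0.0835, regime = climb

set_propeller: D = 3.491 m, P = 3.434 m (p = P/D = 0.983672); state ← (V=0, rpm=0)
throttle_to(3731): rpm ← 3731
set_airspeed(84.68): V ← 84.68 m/s
adjust_throttle(-1506): rpm ← 3731 -1506 = 2225
adjust_airspeed(-9.43): V ← 84.68 -9.43 = 75.25 m/s
set_airspeed(7.36): V ← 7.36 m/s
adjust_throttle(-710): rpm ← 2225 -710 = 1515
final state: V = 7.36 m/s, rpm = 1515 → n = rpm/60 = 25.250000 rev/s
J = V / (n·D) = 7.36 / (25.250000 × 3.491) = 0.083496
regime bands: climb J<0.4918 | cruise [0.4918, 0.9837) | windmill J≥0.9837
J = 0.0835 → climb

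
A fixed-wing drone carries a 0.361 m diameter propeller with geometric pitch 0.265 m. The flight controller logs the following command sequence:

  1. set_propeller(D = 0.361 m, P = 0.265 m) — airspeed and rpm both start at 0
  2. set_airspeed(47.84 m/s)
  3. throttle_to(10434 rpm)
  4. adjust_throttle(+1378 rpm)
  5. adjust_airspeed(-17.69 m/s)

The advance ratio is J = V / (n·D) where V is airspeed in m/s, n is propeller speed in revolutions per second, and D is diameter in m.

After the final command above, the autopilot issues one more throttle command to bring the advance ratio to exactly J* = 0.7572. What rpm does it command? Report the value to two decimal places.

set_propeller: D = 0.361 m, P = 0.265 m (p = P/D = 0.734072); state ← (V=0, rpm=0)
set_airspeed(47.84): V ← 47.84 m/s
throttle_to(10434): rpm ← 10434
adjust_throttle(+1378): rpm ← 10434 +1378 = 11812
adjust_airspeed(-17.69): V ← 47.84 -17.69 = 30.15 m/s
final state: V = 30.15 m/s, rpm = 11812 → n = rpm/60 = 196.866667 rev/s
target J* = 0.7572; solve J* = V/(n·D) for n: n = V/(J*·D) = 30.15/(0.7572 × 0.361) = 110.298475 rev/s
rpm = 60·n = 6617.908521

rpm = 6617.91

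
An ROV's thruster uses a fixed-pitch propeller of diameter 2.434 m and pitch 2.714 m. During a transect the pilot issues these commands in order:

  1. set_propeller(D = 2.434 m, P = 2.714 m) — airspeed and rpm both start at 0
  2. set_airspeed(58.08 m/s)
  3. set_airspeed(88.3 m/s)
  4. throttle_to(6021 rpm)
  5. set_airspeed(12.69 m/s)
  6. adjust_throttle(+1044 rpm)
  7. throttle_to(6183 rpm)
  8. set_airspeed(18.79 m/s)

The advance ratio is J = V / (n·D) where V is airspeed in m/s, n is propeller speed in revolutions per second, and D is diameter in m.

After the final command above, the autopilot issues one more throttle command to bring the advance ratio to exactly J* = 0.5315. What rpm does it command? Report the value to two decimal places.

rpm = 871.47

set_propeller: D = 2.434 m, P = 2.714 m (p = P/D = 1.115037); state ← (V=0, rpm=0)
set_airspeed(58.08): V ← 58.08 m/s
set_airspeed(88.3): V ← 88.3 m/s
throttle_to(6021): rpm ← 6021
set_airspeed(12.69): V ← 12.69 m/s
adjust_throttle(+1044): rpm ← 6021 +1044 = 7065
throttle_to(6183): rpm ← 6183
set_airspeed(18.79): V ← 18.79 m/s
final state: V = 18.79 m/s, rpm = 6183 → n = rpm/60 = 103.050000 rev/s
target J* = 0.5315; solve J* = V/(n·D) for n: n = V/(J*·D) = 18.79/(0.5315 × 2.434) = 14.524558 rev/s
rpm = 60·n = 871.473504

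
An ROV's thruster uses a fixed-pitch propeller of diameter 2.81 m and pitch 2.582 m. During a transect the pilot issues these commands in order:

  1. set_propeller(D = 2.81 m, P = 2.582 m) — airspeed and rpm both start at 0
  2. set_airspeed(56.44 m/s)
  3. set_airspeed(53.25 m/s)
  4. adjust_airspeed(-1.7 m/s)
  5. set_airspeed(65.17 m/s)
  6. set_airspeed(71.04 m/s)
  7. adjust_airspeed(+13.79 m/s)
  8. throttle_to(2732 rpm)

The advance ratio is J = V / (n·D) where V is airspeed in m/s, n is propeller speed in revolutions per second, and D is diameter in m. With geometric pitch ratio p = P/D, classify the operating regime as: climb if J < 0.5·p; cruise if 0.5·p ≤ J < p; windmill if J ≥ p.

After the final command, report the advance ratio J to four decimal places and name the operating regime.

J = 0.6630, regime = cruise

set_propeller: D = 2.81 m, P = 2.582 m (p = P/D = 0.918861); state ← (V=0, rpm=0)
set_airspeed(56.44): V ← 56.44 m/s
set_airspeed(53.25): V ← 53.25 m/s
adjust_airspeed(-1.7): V ← 53.25 -1.7 = 51.55 m/s
set_airspeed(65.17): V ← 65.17 m/s
set_airspeed(71.04): V ← 71.04 m/s
adjust_airspeed(+13.79): V ← 71.04 +13.79 = 84.83 m/s
throttle_to(2732): rpm ← 2732
final state: V = 84.83 m/s, rpm = 2732 → n = rpm/60 = 45.533333 rev/s
J = V / (n·D) = 84.83 / (45.533333 × 2.81) = 0.663000
regime bands: climb J<0.4594 | cruise [0.4594, 0.9189) | windmill J≥0.9189
J = 0.6630 → cruise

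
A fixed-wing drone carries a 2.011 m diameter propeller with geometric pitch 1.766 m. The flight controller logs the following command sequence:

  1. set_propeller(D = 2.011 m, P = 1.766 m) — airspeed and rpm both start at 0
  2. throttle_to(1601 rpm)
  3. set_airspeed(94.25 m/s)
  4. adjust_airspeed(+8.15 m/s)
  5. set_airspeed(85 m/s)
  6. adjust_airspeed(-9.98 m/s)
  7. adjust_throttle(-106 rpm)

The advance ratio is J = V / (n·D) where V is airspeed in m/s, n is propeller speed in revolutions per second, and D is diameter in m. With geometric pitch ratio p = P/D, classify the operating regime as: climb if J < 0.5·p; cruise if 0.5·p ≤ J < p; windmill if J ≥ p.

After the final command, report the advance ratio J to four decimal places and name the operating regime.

J = 1.4972, regime = windmill

set_propeller: D = 2.011 m, P = 1.766 m (p = P/D = 0.878170); state ← (V=0, rpm=0)
throttle_to(1601): rpm ← 1601
set_airspeed(94.25): V ← 94.25 m/s
adjust_airspeed(+8.15): V ← 94.25 +8.15 = 102.4 m/s
set_airspeed(85): V ← 85 m/s
adjust_airspeed(-9.98): V ← 85 -9.98 = 75.02 m/s
adjust_throttle(-106): rpm ← 1601 -106 = 1495
final state: V = 75.02 m/s, rpm = 1495 → n = rpm/60 = 24.916667 rev/s
J = V / (n·D) = 75.02 / (24.916667 × 2.011) = 1.497184
regime bands: climb J<0.4391 | cruise [0.4391, 0.8782) | windmill J≥0.8782
J = 1.4972 → windmill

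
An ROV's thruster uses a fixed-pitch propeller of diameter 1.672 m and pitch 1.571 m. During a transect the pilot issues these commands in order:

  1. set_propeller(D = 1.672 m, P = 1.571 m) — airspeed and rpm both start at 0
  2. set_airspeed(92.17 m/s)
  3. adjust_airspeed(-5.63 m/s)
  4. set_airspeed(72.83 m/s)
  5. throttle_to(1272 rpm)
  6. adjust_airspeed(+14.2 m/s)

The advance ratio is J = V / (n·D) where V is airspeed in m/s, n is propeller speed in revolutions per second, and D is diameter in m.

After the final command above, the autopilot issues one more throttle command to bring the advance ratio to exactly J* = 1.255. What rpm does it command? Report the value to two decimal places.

set_propeller: D = 1.672 m, P = 1.571 m (p = P/D = 0.939593); state ← (V=0, rpm=0)
set_airspeed(92.17): V ← 92.17 m/s
adjust_airspeed(-5.63): V ← 92.17 -5.63 = 86.54 m/s
set_airspeed(72.83): V ← 72.83 m/s
throttle_to(1272): rpm ← 1272
adjust_airspeed(+14.2): V ← 72.83 +14.2 = 87.03 m/s
final state: V = 87.03 m/s, rpm = 1272 → n = rpm/60 = 21.200000 rev/s
target J* = 1.255; solve J* = V/(n·D) for n: n = V/(J*·D) = 87.03/(1.255 × 1.672) = 41.475247 rev/s
rpm = 60·n = 2488.514840

rpm = 2488.51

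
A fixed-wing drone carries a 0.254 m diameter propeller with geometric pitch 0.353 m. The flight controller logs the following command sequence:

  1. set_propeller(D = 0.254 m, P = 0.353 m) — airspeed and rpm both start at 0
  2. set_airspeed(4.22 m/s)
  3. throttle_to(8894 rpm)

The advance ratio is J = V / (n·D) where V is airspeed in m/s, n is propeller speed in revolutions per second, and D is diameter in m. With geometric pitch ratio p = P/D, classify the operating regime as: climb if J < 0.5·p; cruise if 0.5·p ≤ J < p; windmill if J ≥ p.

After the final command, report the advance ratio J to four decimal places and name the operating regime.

J = 0.1121, regime = climb

set_propeller: D = 0.254 m, P = 0.353 m (p = P/D = 1.389764); state ← (V=0, rpm=0)
set_airspeed(4.22): V ← 4.22 m/s
throttle_to(8894): rpm ← 8894
final state: V = 4.22 m/s, rpm = 8894 → n = rpm/60 = 148.233333 rev/s
J = V / (n·D) = 4.22 / (148.233333 × 0.254) = 0.112081
regime bands: climb J<0.6949 | cruise [0.6949, 1.3898) | windmill J≥1.3898
J = 0.1121 → climb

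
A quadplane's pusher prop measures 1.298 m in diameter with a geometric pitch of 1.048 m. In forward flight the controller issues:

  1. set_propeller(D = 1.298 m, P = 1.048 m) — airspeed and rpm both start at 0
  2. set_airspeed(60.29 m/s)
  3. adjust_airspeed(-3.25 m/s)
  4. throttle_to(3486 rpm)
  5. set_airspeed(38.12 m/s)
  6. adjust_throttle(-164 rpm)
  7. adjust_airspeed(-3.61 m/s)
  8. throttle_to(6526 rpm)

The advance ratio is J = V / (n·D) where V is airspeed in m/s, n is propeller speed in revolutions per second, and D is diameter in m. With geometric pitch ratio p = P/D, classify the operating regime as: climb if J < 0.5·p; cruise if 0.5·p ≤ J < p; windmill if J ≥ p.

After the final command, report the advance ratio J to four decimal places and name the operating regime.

J = 0.2444, regime = climb

set_propeller: D = 1.298 m, P = 1.048 m (p = P/D = 0.807396); state ← (V=0, rpm=0)
set_airspeed(60.29): V ← 60.29 m/s
adjust_airspeed(-3.25): V ← 60.29 -3.25 = 57.04 m/s
throttle_to(3486): rpm ← 3486
set_airspeed(38.12): V ← 38.12 m/s
adjust_throttle(-164): rpm ← 3486 -164 = 3322
adjust_airspeed(-3.61): V ← 38.12 -3.61 = 34.51 m/s
throttle_to(6526): rpm ← 6526
final state: V = 34.51 m/s, rpm = 6526 → n = rpm/60 = 108.766667 rev/s
J = V / (n·D) = 34.51 / (108.766667 × 1.298) = 0.244441
regime bands: climb J<0.4037 | cruise [0.4037, 0.8074) | windmill J≥0.8074
J = 0.2444 → climb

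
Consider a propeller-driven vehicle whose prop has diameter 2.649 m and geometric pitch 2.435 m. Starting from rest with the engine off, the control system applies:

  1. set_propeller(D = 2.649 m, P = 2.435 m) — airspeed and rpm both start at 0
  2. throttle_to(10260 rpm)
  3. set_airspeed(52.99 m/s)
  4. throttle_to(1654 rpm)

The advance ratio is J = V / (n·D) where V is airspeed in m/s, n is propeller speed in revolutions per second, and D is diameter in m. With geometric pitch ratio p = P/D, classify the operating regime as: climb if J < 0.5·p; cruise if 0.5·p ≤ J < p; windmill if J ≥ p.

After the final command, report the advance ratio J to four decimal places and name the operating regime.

set_propeller: D = 2.649 m, P = 2.435 m (p = P/D = 0.919215); state ← (V=0, rpm=0)
throttle_to(10260): rpm ← 10260
set_airspeed(52.99): V ← 52.99 m/s
throttle_to(1654): rpm ← 1654
final state: V = 52.99 m/s, rpm = 1654 → n = rpm/60 = 27.566667 rev/s
J = V / (n·D) = 52.99 / (27.566667 × 2.649) = 0.725651
regime bands: climb J<0.4596 | cruise [0.4596, 0.9192) | windmill J≥0.9192
J = 0.7257 → cruise

J = 0.7257, regime = cruise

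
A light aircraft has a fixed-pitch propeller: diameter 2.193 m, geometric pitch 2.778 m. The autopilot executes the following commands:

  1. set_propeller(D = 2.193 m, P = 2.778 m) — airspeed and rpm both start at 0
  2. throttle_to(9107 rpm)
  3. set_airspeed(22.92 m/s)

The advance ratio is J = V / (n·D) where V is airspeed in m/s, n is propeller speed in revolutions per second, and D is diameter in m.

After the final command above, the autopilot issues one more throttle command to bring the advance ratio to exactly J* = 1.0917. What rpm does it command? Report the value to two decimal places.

set_propeller: D = 2.193 m, P = 2.778 m (p = P/D = 1.266758); state ← (V=0, rpm=0)
throttle_to(9107): rpm ← 9107
set_airspeed(22.92): V ← 22.92 m/s
final state: V = 22.92 m/s, rpm = 9107 → n = rpm/60 = 151.783333 rev/s
target J* = 1.0917; solve J* = V/(n·D) for n: n = V/(J*·D) = 22.92/(1.0917 × 2.193) = 9.573543 rev/s
rpm = 60·n = 574.412552

rpm = 574.41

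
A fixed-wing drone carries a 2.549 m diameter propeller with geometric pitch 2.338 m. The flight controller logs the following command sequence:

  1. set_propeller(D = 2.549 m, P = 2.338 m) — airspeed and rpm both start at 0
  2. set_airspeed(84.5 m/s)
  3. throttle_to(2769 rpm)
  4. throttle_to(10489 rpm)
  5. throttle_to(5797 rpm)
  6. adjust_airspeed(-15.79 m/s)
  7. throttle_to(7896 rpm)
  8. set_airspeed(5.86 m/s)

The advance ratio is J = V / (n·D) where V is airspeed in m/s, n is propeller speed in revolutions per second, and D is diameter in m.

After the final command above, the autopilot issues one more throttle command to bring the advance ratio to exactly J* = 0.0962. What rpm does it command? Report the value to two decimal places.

rpm = 1433.85

set_propeller: D = 2.549 m, P = 2.338 m (p = P/D = 0.917222); state ← (V=0, rpm=0)
set_airspeed(84.5): V ← 84.5 m/s
throttle_to(2769): rpm ← 2769
throttle_to(10489): rpm ← 10489
throttle_to(5797): rpm ← 5797
adjust_airspeed(-15.79): V ← 84.5 -15.79 = 68.71 m/s
throttle_to(7896): rpm ← 7896
set_airspeed(5.86): V ← 5.86 m/s
final state: V = 5.86 m/s, rpm = 7896 → n = rpm/60 = 131.600000 rev/s
target J* = 0.0962; solve J* = V/(n·D) for n: n = V/(J*·D) = 5.86/(0.0962 × 2.549) = 23.897513 rev/s
rpm = 60·n = 1433.850787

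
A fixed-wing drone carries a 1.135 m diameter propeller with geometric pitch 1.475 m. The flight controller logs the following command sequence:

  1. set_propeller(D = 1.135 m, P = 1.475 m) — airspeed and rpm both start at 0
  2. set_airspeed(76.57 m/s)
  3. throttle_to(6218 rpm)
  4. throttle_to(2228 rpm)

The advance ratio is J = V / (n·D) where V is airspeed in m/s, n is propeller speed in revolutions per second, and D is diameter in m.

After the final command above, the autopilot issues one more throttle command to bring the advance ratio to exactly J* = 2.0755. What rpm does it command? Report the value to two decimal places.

set_propeller: D = 1.135 m, P = 1.475 m (p = P/D = 1.299559); state ← (V=0, rpm=0)
set_airspeed(76.57): V ← 76.57 m/s
throttle_to(6218): rpm ← 6218
throttle_to(2228): rpm ← 2228
final state: V = 76.57 m/s, rpm = 2228 → n = rpm/60 = 37.133333 rev/s
target J* = 2.0755; solve J* = V/(n·D) for n: n = V/(J*·D) = 76.57/(2.0755 × 1.135) = 32.504242 rev/s
rpm = 60·n = 1950.254543

rpm = 1950.25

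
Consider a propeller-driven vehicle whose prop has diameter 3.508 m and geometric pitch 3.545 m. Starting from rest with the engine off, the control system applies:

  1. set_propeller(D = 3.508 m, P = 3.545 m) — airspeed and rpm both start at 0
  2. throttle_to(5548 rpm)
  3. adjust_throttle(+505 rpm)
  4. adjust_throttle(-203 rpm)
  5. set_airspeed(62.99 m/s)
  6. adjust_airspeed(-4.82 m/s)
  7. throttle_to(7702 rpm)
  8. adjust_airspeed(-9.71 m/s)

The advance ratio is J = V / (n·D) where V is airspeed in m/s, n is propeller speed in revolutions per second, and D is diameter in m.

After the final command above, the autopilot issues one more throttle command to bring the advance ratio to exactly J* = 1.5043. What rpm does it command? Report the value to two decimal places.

set_propeller: D = 3.508 m, P = 3.545 m (p = P/D = 1.010547); state ← (V=0, rpm=0)
throttle_to(5548): rpm ← 5548
adjust_throttle(+505): rpm ← 5548 +505 = 6053
adjust_throttle(-203): rpm ← 6053 -203 = 5850
set_airspeed(62.99): V ← 62.99 m/s
adjust_airspeed(-4.82): V ← 62.99 -4.82 = 58.17 m/s
throttle_to(7702): rpm ← 7702
adjust_airspeed(-9.71): V ← 58.17 -9.71 = 48.46 m/s
final state: V = 48.46 m/s, rpm = 7702 → n = rpm/60 = 128.366667 rev/s
target J* = 1.5043; solve J* = V/(n·D) for n: n = V/(J*·D) = 48.46/(1.5043 × 3.508) = 9.183101 rev/s
rpm = 60·n = 550.986071

rpm = 550.99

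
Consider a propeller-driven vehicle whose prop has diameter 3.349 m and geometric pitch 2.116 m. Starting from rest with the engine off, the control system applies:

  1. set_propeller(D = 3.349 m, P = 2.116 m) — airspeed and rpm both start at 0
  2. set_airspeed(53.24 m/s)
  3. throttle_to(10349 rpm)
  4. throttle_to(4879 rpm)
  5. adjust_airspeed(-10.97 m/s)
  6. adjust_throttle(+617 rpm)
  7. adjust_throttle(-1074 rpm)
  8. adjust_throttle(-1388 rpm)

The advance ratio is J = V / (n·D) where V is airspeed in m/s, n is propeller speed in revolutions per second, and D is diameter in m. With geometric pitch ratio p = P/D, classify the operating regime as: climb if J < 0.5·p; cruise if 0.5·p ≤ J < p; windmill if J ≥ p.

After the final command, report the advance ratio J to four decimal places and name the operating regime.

set_propeller: D = 3.349 m, P = 2.116 m (p = P/D = 0.631830); state ← (V=0, rpm=0)
set_airspeed(53.24): V ← 53.24 m/s
throttle_to(10349): rpm ← 10349
throttle_to(4879): rpm ← 4879
adjust_airspeed(-10.97): V ← 53.24 -10.97 = 42.27 m/s
adjust_throttle(+617): rpm ← 4879 +617 = 5496
adjust_throttle(-1074): rpm ← 5496 -1074 = 4422
adjust_throttle(-1388): rpm ← 4422 -1388 = 3034
final state: V = 42.27 m/s, rpm = 3034 → n = rpm/60 = 50.566667 rev/s
J = V / (n·D) = 42.27 / (50.566667 × 3.349) = 0.249605
regime bands: climb J<0.3159 | cruise [0.3159, 0.6318) | windmill J≥0.6318
J = 0.2496 → climb

J = 0.2496, regime = climb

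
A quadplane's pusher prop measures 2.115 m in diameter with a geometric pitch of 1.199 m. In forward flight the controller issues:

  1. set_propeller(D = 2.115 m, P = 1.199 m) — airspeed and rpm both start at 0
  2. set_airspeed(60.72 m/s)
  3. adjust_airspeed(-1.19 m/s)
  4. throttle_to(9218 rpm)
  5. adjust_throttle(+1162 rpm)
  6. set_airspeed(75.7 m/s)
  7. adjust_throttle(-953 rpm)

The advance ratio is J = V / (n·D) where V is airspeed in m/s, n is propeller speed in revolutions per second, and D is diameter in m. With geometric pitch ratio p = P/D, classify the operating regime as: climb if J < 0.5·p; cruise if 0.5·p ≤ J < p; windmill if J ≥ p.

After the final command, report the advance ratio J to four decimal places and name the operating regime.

J = 0.2278, regime = climb

set_propeller: D = 2.115 m, P = 1.199 m (p = P/D = 0.566903); state ← (V=0, rpm=0)
set_airspeed(60.72): V ← 60.72 m/s
adjust_airspeed(-1.19): V ← 60.72 -1.19 = 59.53 m/s
throttle_to(9218): rpm ← 9218
adjust_throttle(+1162): rpm ← 9218 +1162 = 10380
set_airspeed(75.7): V ← 75.7 m/s
adjust_throttle(-953): rpm ← 10380 -953 = 9427
final state: V = 75.7 m/s, rpm = 9427 → n = rpm/60 = 157.116667 rev/s
J = V / (n·D) = 75.7 / (157.116667 × 2.115) = 0.227805
regime bands: climb J<0.2835 | cruise [0.2835, 0.5669) | windmill J≥0.5669
J = 0.2278 → climb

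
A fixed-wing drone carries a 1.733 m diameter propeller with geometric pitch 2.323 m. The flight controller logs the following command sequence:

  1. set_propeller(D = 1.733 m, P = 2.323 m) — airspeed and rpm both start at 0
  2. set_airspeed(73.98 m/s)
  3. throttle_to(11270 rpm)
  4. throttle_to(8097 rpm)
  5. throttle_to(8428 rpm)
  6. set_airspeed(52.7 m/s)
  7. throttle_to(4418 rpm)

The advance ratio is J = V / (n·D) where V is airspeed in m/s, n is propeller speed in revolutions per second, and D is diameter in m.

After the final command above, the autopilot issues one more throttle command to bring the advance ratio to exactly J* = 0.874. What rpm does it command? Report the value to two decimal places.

rpm = 2087.62

set_propeller: D = 1.733 m, P = 2.323 m (p = P/D = 1.340450); state ← (V=0, rpm=0)
set_airspeed(73.98): V ← 73.98 m/s
throttle_to(11270): rpm ← 11270
throttle_to(8097): rpm ← 8097
throttle_to(8428): rpm ← 8428
set_airspeed(52.7): V ← 52.7 m/s
throttle_to(4418): rpm ← 4418
final state: V = 52.7 m/s, rpm = 4418 → n = rpm/60 = 73.633333 rev/s
target J* = 0.874; solve J* = V/(n·D) for n: n = V/(J*·D) = 52.7/(0.874 × 1.733) = 34.793700 rev/s
rpm = 60·n = 2087.622026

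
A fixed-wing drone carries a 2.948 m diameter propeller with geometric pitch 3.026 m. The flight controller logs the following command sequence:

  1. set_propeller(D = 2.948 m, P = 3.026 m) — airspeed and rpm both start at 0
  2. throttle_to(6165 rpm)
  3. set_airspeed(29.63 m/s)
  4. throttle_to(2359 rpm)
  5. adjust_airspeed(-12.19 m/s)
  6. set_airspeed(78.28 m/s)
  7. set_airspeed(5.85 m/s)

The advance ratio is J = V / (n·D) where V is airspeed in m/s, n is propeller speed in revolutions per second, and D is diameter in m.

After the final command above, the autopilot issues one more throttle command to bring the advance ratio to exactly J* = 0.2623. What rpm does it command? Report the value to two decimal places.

set_propeller: D = 2.948 m, P = 3.026 m (p = P/D = 1.026459); state ← (V=0, rpm=0)
throttle_to(6165): rpm ← 6165
set_airspeed(29.63): V ← 29.63 m/s
throttle_to(2359): rpm ← 2359
adjust_airspeed(-12.19): V ← 29.63 -12.19 = 17.44 m/s
set_airspeed(78.28): V ← 78.28 m/s
set_airspeed(5.85): V ← 5.85 m/s
final state: V = 5.85 m/s, rpm = 2359 → n = rpm/60 = 39.316667 rev/s
target J* = 0.2623; solve J* = V/(n·D) for n: n = V/(J*·D) = 5.85/(0.2623 × 2.948) = 7.565369 rev/s
rpm = 60·n = 453.922120

rpm = 453.92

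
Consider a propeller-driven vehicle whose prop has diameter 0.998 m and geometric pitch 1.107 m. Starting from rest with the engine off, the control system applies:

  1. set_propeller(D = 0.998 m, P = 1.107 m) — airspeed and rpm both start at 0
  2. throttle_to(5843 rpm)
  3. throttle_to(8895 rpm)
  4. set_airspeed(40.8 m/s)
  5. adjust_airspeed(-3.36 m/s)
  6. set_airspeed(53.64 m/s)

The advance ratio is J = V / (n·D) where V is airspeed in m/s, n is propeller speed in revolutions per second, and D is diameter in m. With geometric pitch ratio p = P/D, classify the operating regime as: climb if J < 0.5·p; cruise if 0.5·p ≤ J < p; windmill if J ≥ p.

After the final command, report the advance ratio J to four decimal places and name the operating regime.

set_propeller: D = 0.998 m, P = 1.107 m (p = P/D = 1.109218); state ← (V=0, rpm=0)
throttle_to(5843): rpm ← 5843
throttle_to(8895): rpm ← 8895
set_airspeed(40.8): V ← 40.8 m/s
adjust_airspeed(-3.36): V ← 40.8 -3.36 = 37.44 m/s
set_airspeed(53.64): V ← 53.64 m/s
final state: V = 53.64 m/s, rpm = 8895 → n = rpm/60 = 148.250000 rev/s
J = V / (n·D) = 53.64 / (148.250000 × 0.998) = 0.362546
regime bands: climb J<0.5546 | cruise [0.5546, 1.1092) | windmill J≥1.1092
J = 0.3625 → climb

J = 0.3625, regime = climb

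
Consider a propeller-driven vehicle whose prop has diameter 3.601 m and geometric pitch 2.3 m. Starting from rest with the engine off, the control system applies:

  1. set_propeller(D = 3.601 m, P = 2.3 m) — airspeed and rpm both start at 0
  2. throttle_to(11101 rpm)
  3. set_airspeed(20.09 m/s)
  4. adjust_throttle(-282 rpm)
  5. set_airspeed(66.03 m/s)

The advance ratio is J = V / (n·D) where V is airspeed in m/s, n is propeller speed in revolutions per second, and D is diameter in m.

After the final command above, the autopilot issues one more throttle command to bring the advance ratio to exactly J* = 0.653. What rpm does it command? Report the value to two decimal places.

rpm = 1684.83

set_propeller: D = 3.601 m, P = 2.3 m (p = P/D = 0.638711); state ← (V=0, rpm=0)
throttle_to(11101): rpm ← 11101
set_airspeed(20.09): V ← 20.09 m/s
adjust_throttle(-282): rpm ← 11101 -282 = 10819
set_airspeed(66.03): V ← 66.03 m/s
final state: V = 66.03 m/s, rpm = 10819 → n = rpm/60 = 180.316667 rev/s
target J* = 0.653; solve J* = V/(n·D) for n: n = V/(J*·D) = 66.03/(0.653 × 3.601) = 28.080510 rev/s
rpm = 60·n = 1684.830613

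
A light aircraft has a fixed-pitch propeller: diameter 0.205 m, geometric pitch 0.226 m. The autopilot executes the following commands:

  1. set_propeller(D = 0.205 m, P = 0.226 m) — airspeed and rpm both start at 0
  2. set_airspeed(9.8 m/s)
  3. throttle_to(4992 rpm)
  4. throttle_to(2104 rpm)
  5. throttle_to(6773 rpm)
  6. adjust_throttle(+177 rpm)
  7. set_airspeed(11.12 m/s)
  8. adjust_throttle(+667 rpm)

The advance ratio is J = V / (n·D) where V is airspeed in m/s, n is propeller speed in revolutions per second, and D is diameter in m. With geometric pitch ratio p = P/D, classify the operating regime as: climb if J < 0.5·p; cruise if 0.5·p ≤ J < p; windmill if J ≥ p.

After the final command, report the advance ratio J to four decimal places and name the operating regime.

J = 0.4273, regime = climb

set_propeller: D = 0.205 m, P = 0.226 m (p = P/D = 1.102439); state ← (V=0, rpm=0)
set_airspeed(9.8): V ← 9.8 m/s
throttle_to(4992): rpm ← 4992
throttle_to(2104): rpm ← 2104
throttle_to(6773): rpm ← 6773
adjust_throttle(+177): rpm ← 6773 +177 = 6950
set_airspeed(11.12): V ← 11.12 m/s
adjust_throttle(+667): rpm ← 6950 +667 = 7617
final state: V = 11.12 m/s, rpm = 7617 → n = rpm/60 = 126.950000 rev/s
J = V / (n·D) = 11.12 / (126.950000 × 0.205) = 0.427286
regime bands: climb J<0.5512 | cruise [0.5512, 1.1024) | windmill J≥1.1024
J = 0.4273 → climb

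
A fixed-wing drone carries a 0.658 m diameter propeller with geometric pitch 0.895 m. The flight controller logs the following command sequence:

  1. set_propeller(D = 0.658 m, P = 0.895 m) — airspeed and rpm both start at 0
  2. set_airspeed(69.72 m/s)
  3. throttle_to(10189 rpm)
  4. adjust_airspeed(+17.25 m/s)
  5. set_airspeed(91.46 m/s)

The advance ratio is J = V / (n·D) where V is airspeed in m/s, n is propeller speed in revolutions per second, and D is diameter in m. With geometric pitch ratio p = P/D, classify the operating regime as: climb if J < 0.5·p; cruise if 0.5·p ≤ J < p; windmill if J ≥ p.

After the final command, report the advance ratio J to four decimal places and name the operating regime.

J = 0.8185, regime = cruise

set_propeller: D = 0.658 m, P = 0.895 m (p = P/D = 1.360182); state ← (V=0, rpm=0)
set_airspeed(69.72): V ← 69.72 m/s
throttle_to(10189): rpm ← 10189
adjust_airspeed(+17.25): V ← 69.72 +17.25 = 86.97 m/s
set_airspeed(91.46): V ← 91.46 m/s
final state: V = 91.46 m/s, rpm = 10189 → n = rpm/60 = 169.816667 rev/s
J = V / (n·D) = 91.46 / (169.816667 × 0.658) = 0.818512
regime bands: climb J<0.6801 | cruise [0.6801, 1.3602) | windmill J≥1.3602
J = 0.8185 → cruise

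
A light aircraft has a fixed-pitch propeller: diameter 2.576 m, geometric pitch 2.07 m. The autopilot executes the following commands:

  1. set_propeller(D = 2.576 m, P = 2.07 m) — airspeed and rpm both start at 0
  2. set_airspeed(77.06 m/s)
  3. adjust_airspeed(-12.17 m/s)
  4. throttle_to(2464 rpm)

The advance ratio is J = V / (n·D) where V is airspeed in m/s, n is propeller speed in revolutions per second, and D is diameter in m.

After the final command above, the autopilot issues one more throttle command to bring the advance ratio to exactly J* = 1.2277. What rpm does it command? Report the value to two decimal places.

set_propeller: D = 2.576 m, P = 2.07 m (p = P/D = 0.803571); state ← (V=0, rpm=0)
set_airspeed(77.06): V ← 77.06 m/s
adjust_airspeed(-12.17): V ← 77.06 -12.17 = 64.89 m/s
throttle_to(2464): rpm ← 2464
final state: V = 64.89 m/s, rpm = 2464 → n = rpm/60 = 41.066667 rev/s
target J* = 1.2277; solve J* = V/(n·D) for n: n = V/(J*·D) = 64.89/(1.2277 × 2.576) = 20.518219 rev/s
rpm = 60·n = 1231.093136

rpm = 1231.09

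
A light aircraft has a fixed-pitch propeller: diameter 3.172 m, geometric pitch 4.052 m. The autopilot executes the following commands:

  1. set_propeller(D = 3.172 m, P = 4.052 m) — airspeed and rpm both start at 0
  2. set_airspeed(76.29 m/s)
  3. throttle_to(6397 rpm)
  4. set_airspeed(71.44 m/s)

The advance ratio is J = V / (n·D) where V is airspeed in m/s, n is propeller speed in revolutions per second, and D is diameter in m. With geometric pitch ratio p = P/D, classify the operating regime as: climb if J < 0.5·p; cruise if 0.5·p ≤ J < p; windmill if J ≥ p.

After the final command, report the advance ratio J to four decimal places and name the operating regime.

J = 0.2112, regime = climb

set_propeller: D = 3.172 m, P = 4.052 m (p = P/D = 1.277427); state ← (V=0, rpm=0)
set_airspeed(76.29): V ← 76.29 m/s
throttle_to(6397): rpm ← 6397
set_airspeed(71.44): V ← 71.44 m/s
final state: V = 71.44 m/s, rpm = 6397 → n = rpm/60 = 106.616667 rev/s
J = V / (n·D) = 71.44 / (106.616667 × 3.172) = 0.211243
regime bands: climb J<0.6387 | cruise [0.6387, 1.2774) | windmill J≥1.2774
J = 0.2112 → climb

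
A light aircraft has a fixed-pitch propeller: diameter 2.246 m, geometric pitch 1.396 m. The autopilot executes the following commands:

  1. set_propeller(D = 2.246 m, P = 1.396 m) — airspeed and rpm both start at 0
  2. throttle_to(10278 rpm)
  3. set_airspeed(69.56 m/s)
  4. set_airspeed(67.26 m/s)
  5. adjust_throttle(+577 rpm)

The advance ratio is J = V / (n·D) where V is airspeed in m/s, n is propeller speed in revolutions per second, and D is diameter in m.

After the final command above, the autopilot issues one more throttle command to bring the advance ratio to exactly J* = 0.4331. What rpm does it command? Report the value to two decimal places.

set_propeller: D = 2.246 m, P = 1.396 m (p = P/D = 0.621549); state ← (V=0, rpm=0)
throttle_to(10278): rpm ← 10278
set_airspeed(69.56): V ← 69.56 m/s
set_airspeed(67.26): V ← 67.26 m/s
adjust_throttle(+577): rpm ← 10278 +577 = 10855
final state: V = 67.26 m/s, rpm = 10855 → n = rpm/60 = 180.916667 rev/s
target J* = 0.4331; solve J* = V/(n·D) for n: n = V/(J*·D) = 67.26/(0.4331 × 2.246) = 69.144705 rev/s
rpm = 60·n = 4148.682293

rpm = 4148.68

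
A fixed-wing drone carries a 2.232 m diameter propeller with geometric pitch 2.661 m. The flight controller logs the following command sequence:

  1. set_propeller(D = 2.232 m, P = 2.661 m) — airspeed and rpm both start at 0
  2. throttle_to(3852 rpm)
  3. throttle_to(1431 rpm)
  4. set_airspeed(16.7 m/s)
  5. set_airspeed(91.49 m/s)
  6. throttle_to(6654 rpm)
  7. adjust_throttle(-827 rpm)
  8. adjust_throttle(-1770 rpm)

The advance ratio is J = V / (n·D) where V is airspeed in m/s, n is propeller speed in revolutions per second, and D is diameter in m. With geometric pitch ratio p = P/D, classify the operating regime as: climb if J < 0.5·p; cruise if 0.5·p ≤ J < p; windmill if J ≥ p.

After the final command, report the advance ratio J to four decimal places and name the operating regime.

J = 0.6062, regime = cruise

set_propeller: D = 2.232 m, P = 2.661 m (p = P/D = 1.192204); state ← (V=0, rpm=0)
throttle_to(3852): rpm ← 3852
throttle_to(1431): rpm ← 1431
set_airspeed(16.7): V ← 16.7 m/s
set_airspeed(91.49): V ← 91.49 m/s
throttle_to(6654): rpm ← 6654
adjust_throttle(-827): rpm ← 6654 -827 = 5827
adjust_throttle(-1770): rpm ← 5827 -1770 = 4057
final state: V = 91.49 m/s, rpm = 4057 → n = rpm/60 = 67.616667 rev/s
J = V / (n·D) = 91.49 / (67.616667 × 2.232) = 0.606214
regime bands: climb J<0.5961 | cruise [0.5961, 1.1922) | windmill J≥1.1922
J = 0.6062 → cruise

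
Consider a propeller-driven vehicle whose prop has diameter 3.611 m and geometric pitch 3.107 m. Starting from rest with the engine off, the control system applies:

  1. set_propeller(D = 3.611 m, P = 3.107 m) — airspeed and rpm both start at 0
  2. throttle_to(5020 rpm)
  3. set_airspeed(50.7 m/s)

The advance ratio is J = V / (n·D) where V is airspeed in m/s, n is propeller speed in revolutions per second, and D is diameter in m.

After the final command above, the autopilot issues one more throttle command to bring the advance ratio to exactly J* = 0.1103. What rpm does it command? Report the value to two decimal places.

set_propeller: D = 3.611 m, P = 3.107 m (p = P/D = 0.860426); state ← (V=0, rpm=0)
throttle_to(5020): rpm ← 5020
set_airspeed(50.7): V ← 50.7 m/s
final state: V = 50.7 m/s, rpm = 5020 → n = rpm/60 = 83.666667 rev/s
target J* = 0.1103; solve J* = V/(n·D) for n: n = V/(J*·D) = 50.7/(0.1103 × 3.611) = 127.293128 rev/s
rpm = 60·n = 7637.587677

rpm = 7637.59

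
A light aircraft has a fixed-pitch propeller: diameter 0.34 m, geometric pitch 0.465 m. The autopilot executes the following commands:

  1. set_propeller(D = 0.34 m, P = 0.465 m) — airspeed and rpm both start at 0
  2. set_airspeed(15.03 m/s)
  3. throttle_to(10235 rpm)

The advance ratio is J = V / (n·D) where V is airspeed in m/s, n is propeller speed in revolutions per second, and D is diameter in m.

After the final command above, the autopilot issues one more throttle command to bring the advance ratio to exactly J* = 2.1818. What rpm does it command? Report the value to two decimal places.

set_propeller: D = 0.34 m, P = 0.465 m (p = P/D = 1.367647); state ← (V=0, rpm=0)
set_airspeed(15.03): V ← 15.03 m/s
throttle_to(10235): rpm ← 10235
final state: V = 15.03 m/s, rpm = 10235 → n = rpm/60 = 170.583333 rev/s
target J* = 2.1818; solve J* = V/(n·D) for n: n = V/(J*·D) = 15.03/(2.1818 × 0.34) = 20.261198 rev/s
rpm = 60·n = 1215.671895

rpm = 1215.67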